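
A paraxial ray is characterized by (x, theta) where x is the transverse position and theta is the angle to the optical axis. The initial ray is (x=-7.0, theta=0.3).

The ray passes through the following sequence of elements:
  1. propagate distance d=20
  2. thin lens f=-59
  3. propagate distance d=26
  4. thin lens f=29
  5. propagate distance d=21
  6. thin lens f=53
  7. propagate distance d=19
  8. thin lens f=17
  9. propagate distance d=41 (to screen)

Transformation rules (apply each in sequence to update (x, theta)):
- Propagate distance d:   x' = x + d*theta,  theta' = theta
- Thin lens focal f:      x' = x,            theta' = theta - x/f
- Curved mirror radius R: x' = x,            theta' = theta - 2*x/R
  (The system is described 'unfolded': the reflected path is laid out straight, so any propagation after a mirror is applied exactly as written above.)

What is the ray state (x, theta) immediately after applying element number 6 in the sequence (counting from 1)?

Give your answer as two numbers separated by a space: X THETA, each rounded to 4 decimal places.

Answer: 7.6984 -0.0815

Derivation:
Initial: x=-7.0000 theta=0.3000
After 1 (propagate distance d=20): x=-1.0000 theta=0.3000
After 2 (thin lens f=-59): x=-1.0000 theta=167/590 (≈0.2831)
After 3 (propagate distance d=26): x=1876/295 (≈6.3593) theta=167/590 (≈0.2831)
After 4 (thin lens f=29): x=1876/295 (≈6.3593) theta=1091/17110 (≈0.0638)
After 5 (propagate distance d=21): x=131719/17110 (≈7.6984) theta=1091/17110 (≈0.0638)
After 6 (thin lens f=53): x=131719/17110 (≈7.6984) theta=-36948/453415 (≈-0.0815)
Rounded to 4 decimal places: x = 7.6984, theta = -0.0815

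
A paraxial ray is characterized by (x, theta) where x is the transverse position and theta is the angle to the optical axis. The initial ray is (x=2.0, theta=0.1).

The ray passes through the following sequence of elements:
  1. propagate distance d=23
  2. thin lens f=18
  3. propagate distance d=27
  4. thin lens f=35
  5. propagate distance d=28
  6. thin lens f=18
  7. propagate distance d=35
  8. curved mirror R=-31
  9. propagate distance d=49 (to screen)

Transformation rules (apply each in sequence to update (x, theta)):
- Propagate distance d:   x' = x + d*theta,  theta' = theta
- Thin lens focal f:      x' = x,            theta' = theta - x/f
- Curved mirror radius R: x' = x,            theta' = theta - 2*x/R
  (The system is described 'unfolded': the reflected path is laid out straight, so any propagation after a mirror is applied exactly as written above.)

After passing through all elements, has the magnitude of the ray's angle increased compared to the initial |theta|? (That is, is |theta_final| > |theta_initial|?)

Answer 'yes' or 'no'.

Answer: no

Derivation:
Initial: x=2.0000 theta=0.1000
After 1 (propagate distance d=23): x=4.3000 theta=0.1000
After 2 (thin lens f=18): x=4.3000 theta=-5/36 (≈-0.1389)
After 3 (propagate distance d=27): x=0.5500 theta=-5/36 (≈-0.1389)
After 4 (thin lens f=35): x=0.5500 theta=-487/3150 (≈-0.1546)
After 5 (propagate distance d=28): x=-3401/900 (≈-3.7789) theta=-487/3150 (≈-0.1546)
After 6 (thin lens f=18): x=-3401/900 (≈-3.7789) theta=251/4536 (≈0.0553)
After 7 (propagate distance d=35): x=-29843/16200 (≈-1.8422) theta=251/4536 (≈0.0553)
After 8 (curved mirror R=-31): x=-29843/16200 (≈-1.8422) theta=-223277/3515400 (≈-0.0635)
After 9 (propagate distance d=49 (to screen)): x=-311009/62775 (≈-4.9543) theta=-223277/3515400 (≈-0.0635)
|theta_initial|=0.1000 |theta_final|=223277/3515400 (≈0.0635) -> not increased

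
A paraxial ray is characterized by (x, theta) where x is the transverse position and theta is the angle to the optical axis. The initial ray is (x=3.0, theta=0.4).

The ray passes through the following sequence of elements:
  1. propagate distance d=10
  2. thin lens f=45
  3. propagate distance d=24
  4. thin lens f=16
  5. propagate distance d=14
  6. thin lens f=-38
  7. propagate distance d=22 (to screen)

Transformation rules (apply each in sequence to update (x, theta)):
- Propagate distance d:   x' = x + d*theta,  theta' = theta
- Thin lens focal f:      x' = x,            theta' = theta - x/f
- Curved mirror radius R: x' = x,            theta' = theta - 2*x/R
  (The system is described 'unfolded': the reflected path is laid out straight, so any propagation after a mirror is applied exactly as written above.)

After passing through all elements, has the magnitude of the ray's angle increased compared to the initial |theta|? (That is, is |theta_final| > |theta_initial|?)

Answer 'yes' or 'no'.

Answer: yes

Derivation:
Initial: x=3.0000 theta=0.4000
After 1 (propagate distance d=10): x=7.0000 theta=0.4000
After 2 (thin lens f=45): x=7.0000 theta=11/45 (≈0.2444)
After 3 (propagate distance d=24): x=193/15 (≈12.8667) theta=11/45 (≈0.2444)
After 4 (thin lens f=16): x=193/15 (≈12.8667) theta=-403/720 (≈-0.5597)
After 5 (propagate distance d=14): x=1811/360 (≈5.0306) theta=-403/720 (≈-0.5597)
After 6 (thin lens f=-38): x=1811/360 (≈5.0306) theta=-2923/6840 (≈-0.4273)
After 7 (propagate distance d=22 (to screen)): x=-29897/6840 (≈-4.3709) theta=-2923/6840 (≈-0.4273)
|theta_initial|=0.4000 |theta_final|=2923/6840 (≈0.4273) -> increased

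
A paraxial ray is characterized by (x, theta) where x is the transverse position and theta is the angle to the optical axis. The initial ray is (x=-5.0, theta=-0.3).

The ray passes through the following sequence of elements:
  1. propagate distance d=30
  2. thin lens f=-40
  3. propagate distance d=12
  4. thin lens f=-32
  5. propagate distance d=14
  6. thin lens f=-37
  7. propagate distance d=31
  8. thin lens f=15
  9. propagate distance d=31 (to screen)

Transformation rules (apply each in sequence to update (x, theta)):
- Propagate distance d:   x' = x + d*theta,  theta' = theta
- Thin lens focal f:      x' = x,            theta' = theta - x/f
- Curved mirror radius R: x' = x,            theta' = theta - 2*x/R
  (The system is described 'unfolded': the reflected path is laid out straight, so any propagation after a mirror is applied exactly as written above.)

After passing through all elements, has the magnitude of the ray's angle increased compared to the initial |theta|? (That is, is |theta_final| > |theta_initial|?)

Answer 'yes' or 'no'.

Answer: yes

Derivation:
Initial: x=-5.0000 theta=-0.3000
After 1 (propagate distance d=30): x=-14.0000 theta=-0.3000
After 2 (thin lens f=-40): x=-14.0000 theta=-0.6500
After 3 (propagate distance d=12): x=-21.8000 theta=-0.6500
After 4 (thin lens f=-32): x=-21.8000 theta=-213/160 (≈-1.3313)
After 5 (propagate distance d=14): x=-40.4375 theta=-213/160 (≈-1.3313)
After 6 (thin lens f=-37): x=-40.4375 theta=-14351/5920 (≈-2.4242)
After 7 (propagate distance d=31): x=-684271/5920 (≈-115.5863) theta=-14351/5920 (≈-2.4242)
After 8 (thin lens f=15): x=-684271/5920 (≈-115.5863) theta=234503/44400 (≈5.2816)
After 9 (propagate distance d=31 (to screen)): x=4275121/88800 (≈48.1433) theta=234503/44400 (≈5.2816)
|theta_initial|=0.3000 |theta_final|=234503/44400 (≈5.2816) -> increased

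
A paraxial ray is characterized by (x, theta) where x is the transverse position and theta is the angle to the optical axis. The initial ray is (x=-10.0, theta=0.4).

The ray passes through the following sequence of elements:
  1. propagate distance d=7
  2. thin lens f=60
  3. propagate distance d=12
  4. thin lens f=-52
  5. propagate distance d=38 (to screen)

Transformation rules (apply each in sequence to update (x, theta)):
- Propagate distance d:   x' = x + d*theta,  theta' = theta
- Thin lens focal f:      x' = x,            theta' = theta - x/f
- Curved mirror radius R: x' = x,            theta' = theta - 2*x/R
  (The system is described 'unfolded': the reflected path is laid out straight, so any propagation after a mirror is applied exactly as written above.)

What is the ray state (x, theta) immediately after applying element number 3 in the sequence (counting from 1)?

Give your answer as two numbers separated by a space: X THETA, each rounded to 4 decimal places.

Answer: -0.9600 0.5200

Derivation:
Initial: x=-10.0000 theta=0.4000
After 1 (propagate distance d=7): x=-7.2000 theta=0.4000
After 2 (thin lens f=60): x=-7.2000 theta=0.5200
After 3 (propagate distance d=12): x=-0.9600 theta=0.5200
Rounded to 4 decimal places: x = -0.9600, theta = 0.5200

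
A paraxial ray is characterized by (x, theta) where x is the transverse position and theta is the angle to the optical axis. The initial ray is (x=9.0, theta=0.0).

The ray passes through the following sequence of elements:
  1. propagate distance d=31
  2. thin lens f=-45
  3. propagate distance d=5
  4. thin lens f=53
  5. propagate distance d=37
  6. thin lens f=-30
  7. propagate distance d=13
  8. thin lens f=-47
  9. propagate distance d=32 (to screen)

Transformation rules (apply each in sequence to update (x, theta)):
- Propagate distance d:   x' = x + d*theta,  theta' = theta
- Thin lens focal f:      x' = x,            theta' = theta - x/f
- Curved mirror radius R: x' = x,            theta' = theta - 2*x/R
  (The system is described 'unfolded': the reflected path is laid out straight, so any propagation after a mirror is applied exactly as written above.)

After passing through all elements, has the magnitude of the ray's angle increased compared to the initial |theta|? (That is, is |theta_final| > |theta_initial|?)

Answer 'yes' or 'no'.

Answer: yes

Derivation:
Initial: x=9.0000 theta=0.0000
After 1 (propagate distance d=31): x=9.0000 theta=0.0000
After 2 (thin lens f=-45): x=9.0000 theta=0.2000
After 3 (propagate distance d=5): x=10.0000 theta=0.2000
After 4 (thin lens f=53): x=10.0000 theta=3/265 (≈0.0113)
After 5 (propagate distance d=37): x=2761/265 (≈10.4189) theta=3/265 (≈0.0113)
After 6 (thin lens f=-30): x=2761/265 (≈10.4189) theta=2851/7950 (≈0.3586)
After 7 (propagate distance d=13): x=119893/7950 (≈15.0809) theta=2851/7950 (≈0.3586)
After 8 (thin lens f=-47): x=119893/7950 (≈15.0809) theta=8463/12455 (≈0.6795)
After 9 (propagate distance d=32 (to screen)): x=13759451/373650 (≈36.8244) theta=8463/12455 (≈0.6795)
|theta_initial|=0.0000 |theta_final|=8463/12455 (≈0.6795) -> increased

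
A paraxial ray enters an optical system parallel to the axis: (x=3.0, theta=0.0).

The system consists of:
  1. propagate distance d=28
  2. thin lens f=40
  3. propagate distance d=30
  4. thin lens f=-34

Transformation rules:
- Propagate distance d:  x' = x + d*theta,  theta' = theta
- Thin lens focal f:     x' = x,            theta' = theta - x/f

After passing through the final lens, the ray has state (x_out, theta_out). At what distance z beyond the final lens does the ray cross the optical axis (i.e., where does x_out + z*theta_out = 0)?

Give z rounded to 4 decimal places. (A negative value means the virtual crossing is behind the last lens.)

Initial: x=3.0000 theta=0.0000
After 1 (propagate distance d=28): x=3.0000 theta=0.0000
After 2 (thin lens f=40): x=3.0000 theta=-0.0750
After 3 (propagate distance d=30): x=0.7500 theta=-0.0750
After 4 (thin lens f=-34): x=0.7500 theta=-9/170 (≈-0.0529)
z_focus = -x_out/theta_out = -(0.7500)/(-9/170) = 85/6 ≈ 14.1667
Rounded to 4 decimal places: z = 14.1667

Answer: 14.1667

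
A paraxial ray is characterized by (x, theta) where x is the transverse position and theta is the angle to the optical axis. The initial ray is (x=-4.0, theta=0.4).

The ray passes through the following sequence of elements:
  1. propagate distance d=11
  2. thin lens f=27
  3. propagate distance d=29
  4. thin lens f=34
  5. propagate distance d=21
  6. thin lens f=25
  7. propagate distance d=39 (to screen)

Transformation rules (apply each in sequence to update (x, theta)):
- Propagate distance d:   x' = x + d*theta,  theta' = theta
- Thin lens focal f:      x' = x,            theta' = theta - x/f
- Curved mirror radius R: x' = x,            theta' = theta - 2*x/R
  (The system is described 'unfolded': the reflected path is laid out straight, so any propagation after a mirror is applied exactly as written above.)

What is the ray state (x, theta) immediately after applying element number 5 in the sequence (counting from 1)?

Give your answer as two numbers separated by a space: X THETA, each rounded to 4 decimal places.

Answer: 12.5129 0.0449

Derivation:
Initial: x=-4.0000 theta=0.4000
After 1 (propagate distance d=11): x=0.4000 theta=0.4000
After 2 (thin lens f=27): x=0.4000 theta=52/135 (≈0.3852)
After 3 (propagate distance d=29): x=1562/135 (≈11.5704) theta=52/135 (≈0.3852)
After 4 (thin lens f=34): x=1562/135 (≈11.5704) theta=103/2295 (≈0.0449)
After 5 (propagate distance d=21): x=28717/2295 (≈12.5129) theta=103/2295 (≈0.0449)
Rounded to 4 decimal places: x = 12.5129, theta = 0.0449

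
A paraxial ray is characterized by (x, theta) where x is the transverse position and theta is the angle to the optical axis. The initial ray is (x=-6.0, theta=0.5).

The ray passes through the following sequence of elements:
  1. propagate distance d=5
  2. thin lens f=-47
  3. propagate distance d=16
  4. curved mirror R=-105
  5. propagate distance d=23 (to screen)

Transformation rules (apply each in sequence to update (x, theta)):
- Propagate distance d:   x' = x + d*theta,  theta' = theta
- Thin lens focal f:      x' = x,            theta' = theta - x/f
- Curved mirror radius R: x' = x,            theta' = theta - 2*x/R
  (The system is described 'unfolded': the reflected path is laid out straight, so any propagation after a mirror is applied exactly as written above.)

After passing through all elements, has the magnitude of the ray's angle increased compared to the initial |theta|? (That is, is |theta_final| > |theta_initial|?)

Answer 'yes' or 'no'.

Initial: x=-6.0000 theta=0.5000
After 1 (propagate distance d=5): x=-3.5000 theta=0.5000
After 2 (thin lens f=-47): x=-3.5000 theta=20/47 (≈0.4255)
After 3 (propagate distance d=16): x=311/94 (≈3.3085) theta=20/47 (≈0.4255)
After 4 (curved mirror R=-105): x=311/94 (≈3.3085) theta=2411/4935 (≈0.4886)
After 5 (propagate distance d=23 (to screen)): x=143561/9870 (≈14.5452) theta=2411/4935 (≈0.4886)
|theta_initial|=0.5000 |theta_final|=2411/4935 (≈0.4886) -> not increased

Answer: no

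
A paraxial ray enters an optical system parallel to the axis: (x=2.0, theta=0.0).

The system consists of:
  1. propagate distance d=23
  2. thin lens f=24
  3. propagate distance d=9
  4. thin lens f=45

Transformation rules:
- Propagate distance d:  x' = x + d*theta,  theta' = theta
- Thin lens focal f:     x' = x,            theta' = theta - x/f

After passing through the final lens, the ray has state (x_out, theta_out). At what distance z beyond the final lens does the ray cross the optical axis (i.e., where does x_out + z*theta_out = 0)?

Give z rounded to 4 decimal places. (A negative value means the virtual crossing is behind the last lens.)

Initial: x=2.0000 theta=0.0000
After 1 (propagate distance d=23): x=2.0000 theta=0.0000
After 2 (thin lens f=24): x=2.0000 theta=-1/12 (≈-0.0833)
After 3 (propagate distance d=9): x=1.2500 theta=-1/12 (≈-0.0833)
After 4 (thin lens f=45): x=1.2500 theta=-1/9 (≈-0.1111)
z_focus = -x_out/theta_out = -(1.2500)/(-1/9) = 11.2500
Rounded to 4 decimal places: z = 11.2500

Answer: 11.2500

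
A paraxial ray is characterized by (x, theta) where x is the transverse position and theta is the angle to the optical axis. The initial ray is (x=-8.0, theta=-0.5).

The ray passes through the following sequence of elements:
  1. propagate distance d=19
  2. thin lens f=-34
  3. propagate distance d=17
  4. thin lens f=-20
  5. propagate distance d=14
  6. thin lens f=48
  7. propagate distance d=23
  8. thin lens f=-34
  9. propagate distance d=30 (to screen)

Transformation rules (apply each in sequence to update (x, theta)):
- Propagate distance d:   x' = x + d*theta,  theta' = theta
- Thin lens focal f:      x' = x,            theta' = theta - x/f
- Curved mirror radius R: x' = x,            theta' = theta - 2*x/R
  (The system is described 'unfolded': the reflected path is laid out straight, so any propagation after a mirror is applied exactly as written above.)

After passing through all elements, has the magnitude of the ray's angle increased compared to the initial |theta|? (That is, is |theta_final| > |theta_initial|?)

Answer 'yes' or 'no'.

Answer: yes

Derivation:
Initial: x=-8.0000 theta=-0.5000
After 1 (propagate distance d=19): x=-17.5000 theta=-0.5000
After 2 (thin lens f=-34): x=-17.5000 theta=-69/68 (≈-1.0147)
After 3 (propagate distance d=17): x=-34.7500 theta=-69/68 (≈-1.0147)
After 4 (thin lens f=-20): x=-34.7500 theta=-3743/1360 (≈-2.7522)
After 5 (propagate distance d=14): x=-49831/680 (≈-73.2809) theta=-3743/1360 (≈-2.7522)
After 6 (thin lens f=48): x=-49831/680 (≈-73.2809) theta=-2353/1920 (≈-1.2255)
After 7 (propagate distance d=23): x=-3311911/32640 (≈-101.4679) theta=-2353/1920 (≈-1.2255)
After 8 (thin lens f=-34): x=-3311911/32640 (≈-101.4679) theta=-311463/73984 (≈-4.2099)
After 9 (propagate distance d=30 (to screen)): x=-63190831/277440 (≈-227.7640) theta=-311463/73984 (≈-4.2099)
|theta_initial|=0.5000 |theta_final|=311463/73984 (≈4.2099) -> increased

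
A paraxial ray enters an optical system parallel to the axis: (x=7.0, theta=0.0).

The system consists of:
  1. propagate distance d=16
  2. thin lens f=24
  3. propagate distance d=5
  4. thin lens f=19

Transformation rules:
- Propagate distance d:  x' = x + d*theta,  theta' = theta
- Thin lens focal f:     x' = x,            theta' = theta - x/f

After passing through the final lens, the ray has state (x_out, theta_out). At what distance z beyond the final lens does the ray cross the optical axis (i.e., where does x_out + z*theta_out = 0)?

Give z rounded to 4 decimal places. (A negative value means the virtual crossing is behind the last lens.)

Initial: x=7.0000 theta=0.0000
After 1 (propagate distance d=16): x=7.0000 theta=0.0000
After 2 (thin lens f=24): x=7.0000 theta=-7/24 (≈-0.2917)
After 3 (propagate distance d=5): x=133/24 (≈5.5417) theta=-7/24 (≈-0.2917)
After 4 (thin lens f=19): x=133/24 (≈5.5417) theta=-7/12 (≈-0.5833)
z_focus = -x_out/theta_out = -(133/24)/(-7/12) = 9.5000
Rounded to 4 decimal places: z = 9.5000

Answer: 9.5000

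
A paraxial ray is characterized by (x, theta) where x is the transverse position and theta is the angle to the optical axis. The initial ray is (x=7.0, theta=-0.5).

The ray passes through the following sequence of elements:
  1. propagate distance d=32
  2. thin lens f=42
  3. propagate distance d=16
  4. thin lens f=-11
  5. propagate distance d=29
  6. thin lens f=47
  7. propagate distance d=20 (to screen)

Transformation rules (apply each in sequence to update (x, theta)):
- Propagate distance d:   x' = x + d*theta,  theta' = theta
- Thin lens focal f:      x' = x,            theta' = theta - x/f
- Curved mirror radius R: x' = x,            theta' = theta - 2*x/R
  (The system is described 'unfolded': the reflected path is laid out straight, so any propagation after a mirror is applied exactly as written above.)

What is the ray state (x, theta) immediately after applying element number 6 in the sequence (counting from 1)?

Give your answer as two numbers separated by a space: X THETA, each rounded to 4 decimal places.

Initial: x=7.0000 theta=-0.5000
After 1 (propagate distance d=32): x=-9.0000 theta=-0.5000
After 2 (thin lens f=42): x=-9.0000 theta=-2/7 (≈-0.2857)
After 3 (propagate distance d=16): x=-95/7 (≈-13.5714) theta=-2/7 (≈-0.2857)
After 4 (thin lens f=-11): x=-95/7 (≈-13.5714) theta=-117/77 (≈-1.5195)
After 5 (propagate distance d=29): x=-634/11 (≈-57.6364) theta=-117/77 (≈-1.5195)
After 6 (thin lens f=47): x=-634/11 (≈-57.6364) theta=-1061/3619 (≈-0.2932)
Rounded to 4 decimal places: x = -57.6364, theta = -0.2932

Answer: -57.6364 -0.2932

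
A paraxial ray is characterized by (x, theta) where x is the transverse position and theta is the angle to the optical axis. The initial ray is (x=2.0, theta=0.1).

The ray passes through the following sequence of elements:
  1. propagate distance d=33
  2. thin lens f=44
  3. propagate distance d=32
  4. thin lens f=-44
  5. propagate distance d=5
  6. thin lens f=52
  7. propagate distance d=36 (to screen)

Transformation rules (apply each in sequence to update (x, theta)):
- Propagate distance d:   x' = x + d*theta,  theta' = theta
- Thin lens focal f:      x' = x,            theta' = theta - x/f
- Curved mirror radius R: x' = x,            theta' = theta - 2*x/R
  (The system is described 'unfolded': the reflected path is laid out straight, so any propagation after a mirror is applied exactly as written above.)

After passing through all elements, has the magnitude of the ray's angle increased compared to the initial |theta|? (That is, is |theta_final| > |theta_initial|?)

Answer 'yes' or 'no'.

Answer: no

Derivation:
Initial: x=2.0000 theta=0.1000
After 1 (propagate distance d=33): x=5.3000 theta=0.1000
After 2 (thin lens f=44): x=5.3000 theta=-9/440 (≈-0.0205)
After 3 (propagate distance d=32): x=511/110 (≈4.6455) theta=-9/440 (≈-0.0205)
After 4 (thin lens f=-44): x=511/110 (≈4.6455) theta=103/1210 (≈0.0851)
After 5 (propagate distance d=5): x=3068/605 (≈5.0711) theta=103/1210 (≈0.0851)
After 6 (thin lens f=52): x=3068/605 (≈5.0711) theta=-3/242 (≈-0.0124)
After 7 (propagate distance d=36 (to screen)): x=2798/605 (≈4.6248) theta=-3/242 (≈-0.0124)
|theta_initial|=0.1000 |theta_final|=3/242 (≈0.0124) -> not increased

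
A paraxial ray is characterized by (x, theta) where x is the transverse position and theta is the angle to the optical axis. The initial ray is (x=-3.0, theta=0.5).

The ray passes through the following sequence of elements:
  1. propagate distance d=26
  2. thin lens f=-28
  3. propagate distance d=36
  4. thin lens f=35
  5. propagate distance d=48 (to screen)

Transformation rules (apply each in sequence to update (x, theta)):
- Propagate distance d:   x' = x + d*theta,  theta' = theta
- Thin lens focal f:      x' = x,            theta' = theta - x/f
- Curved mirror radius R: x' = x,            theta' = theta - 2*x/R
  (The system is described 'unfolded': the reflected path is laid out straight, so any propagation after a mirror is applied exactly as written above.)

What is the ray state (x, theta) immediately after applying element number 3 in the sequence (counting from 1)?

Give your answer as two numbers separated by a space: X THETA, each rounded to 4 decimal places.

Initial: x=-3.0000 theta=0.5000
After 1 (propagate distance d=26): x=10.0000 theta=0.5000
After 2 (thin lens f=-28): x=10.0000 theta=6/7 (≈0.8571)
After 3 (propagate distance d=36): x=286/7 (≈40.8571) theta=6/7 (≈0.8571)
Rounded to 4 decimal places: x = 40.8571, theta = 0.8571

Answer: 40.8571 0.8571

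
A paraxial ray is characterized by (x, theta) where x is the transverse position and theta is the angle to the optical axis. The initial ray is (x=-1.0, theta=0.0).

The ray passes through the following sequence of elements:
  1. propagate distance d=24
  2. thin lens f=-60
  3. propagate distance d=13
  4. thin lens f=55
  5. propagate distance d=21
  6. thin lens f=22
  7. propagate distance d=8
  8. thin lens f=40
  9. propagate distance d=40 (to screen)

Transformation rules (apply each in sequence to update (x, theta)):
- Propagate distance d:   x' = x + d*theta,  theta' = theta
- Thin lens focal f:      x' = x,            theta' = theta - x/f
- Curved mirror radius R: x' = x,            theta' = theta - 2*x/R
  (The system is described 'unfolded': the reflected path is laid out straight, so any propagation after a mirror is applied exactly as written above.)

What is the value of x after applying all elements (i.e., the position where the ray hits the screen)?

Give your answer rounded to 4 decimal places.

Initial: x=-1.0000 theta=0.0000
After 1 (propagate distance d=24): x=-1.0000 theta=0.0000
After 2 (thin lens f=-60): x=-1.0000 theta=-1/60 (≈-0.0167)
After 3 (propagate distance d=13): x=-73/60 (≈-1.2167) theta=-1/60 (≈-0.0167)
After 4 (thin lens f=55): x=-73/60 (≈-1.2167) theta=3/550 (≈0.0055)
After 5 (propagate distance d=21): x=-3637/3300 (≈-1.1021) theta=3/550 (≈0.0055)
After 6 (thin lens f=22): x=-3637/3300 (≈-1.1021) theta=4033/72600 (≈0.0556)
After 7 (propagate distance d=8): x=-955/1452 (≈-0.6577) theta=4033/72600 (≈0.0556)
After 8 (thin lens f=40): x=-955/1452 (≈-0.6577) theta=6969/96800 (≈0.0720)
After 9 (propagate distance d=40 (to screen)): x=4033/1815 (≈2.2220) theta=6969/96800 (≈0.0720)
Rounded to 4 decimal places: x = 2.2220

Answer: 2.2220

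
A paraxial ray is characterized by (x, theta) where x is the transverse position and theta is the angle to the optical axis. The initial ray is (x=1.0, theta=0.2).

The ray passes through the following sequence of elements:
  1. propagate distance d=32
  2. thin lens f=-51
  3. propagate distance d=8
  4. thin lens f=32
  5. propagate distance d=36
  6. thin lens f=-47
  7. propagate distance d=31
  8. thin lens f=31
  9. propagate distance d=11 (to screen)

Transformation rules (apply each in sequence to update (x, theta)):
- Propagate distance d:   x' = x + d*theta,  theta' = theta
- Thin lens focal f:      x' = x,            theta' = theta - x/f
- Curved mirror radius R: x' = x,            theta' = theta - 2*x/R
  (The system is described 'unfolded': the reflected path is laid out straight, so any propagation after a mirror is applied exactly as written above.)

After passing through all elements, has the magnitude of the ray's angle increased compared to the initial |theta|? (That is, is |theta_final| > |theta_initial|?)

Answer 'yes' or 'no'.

Answer: yes

Derivation:
Initial: x=1.0000 theta=0.2000
After 1 (propagate distance d=32): x=7.4000 theta=0.2000
After 2 (thin lens f=-51): x=7.4000 theta=88/255 (≈0.3451)
After 3 (propagate distance d=8): x=2591/255 (≈10.1608) theta=88/255 (≈0.3451)
After 4 (thin lens f=32): x=2591/255 (≈10.1608) theta=15/544 (≈0.0276)
After 5 (propagate distance d=36): x=22753/2040 (≈11.1534) theta=15/544 (≈0.0276)
After 6 (thin lens f=-47): x=22753/2040 (≈11.1534) theta=101587/383520 (≈0.2649)
After 7 (propagate distance d=31): x=2475587/127840 (≈19.3647) theta=101587/383520 (≈0.2649)
After 8 (thin lens f=31): x=2475587/127840 (≈19.3647) theta=-22753/63240 (≈-0.3598)
After 9 (propagate distance d=11 (to screen)): x=183176387/11889120 (≈15.4071) theta=-22753/63240 (≈-0.3598)
|theta_initial|=0.2000 |theta_final|=22753/63240 (≈0.3598) -> increased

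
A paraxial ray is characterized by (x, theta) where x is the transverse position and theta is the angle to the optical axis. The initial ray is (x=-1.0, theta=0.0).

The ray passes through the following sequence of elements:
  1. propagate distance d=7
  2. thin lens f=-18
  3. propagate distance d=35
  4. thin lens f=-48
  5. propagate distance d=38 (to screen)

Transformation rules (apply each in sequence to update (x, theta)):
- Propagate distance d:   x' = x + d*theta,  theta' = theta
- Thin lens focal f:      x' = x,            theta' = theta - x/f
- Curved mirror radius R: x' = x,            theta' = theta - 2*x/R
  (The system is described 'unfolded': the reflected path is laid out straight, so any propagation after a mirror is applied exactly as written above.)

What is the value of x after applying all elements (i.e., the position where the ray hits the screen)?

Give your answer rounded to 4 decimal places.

Answer: -7.3866

Derivation:
Initial: x=-1.0000 theta=0.0000
After 1 (propagate distance d=7): x=-1.0000 theta=0.0000
After 2 (thin lens f=-18): x=-1.0000 theta=-1/18 (≈-0.0556)
After 3 (propagate distance d=35): x=-53/18 (≈-2.9444) theta=-1/18 (≈-0.0556)
After 4 (thin lens f=-48): x=-53/18 (≈-2.9444) theta=-101/864 (≈-0.1169)
After 5 (propagate distance d=38 (to screen)): x=-3191/432 (≈-7.3866) theta=-101/864 (≈-0.1169)
Rounded to 4 decimal places: x = -7.3866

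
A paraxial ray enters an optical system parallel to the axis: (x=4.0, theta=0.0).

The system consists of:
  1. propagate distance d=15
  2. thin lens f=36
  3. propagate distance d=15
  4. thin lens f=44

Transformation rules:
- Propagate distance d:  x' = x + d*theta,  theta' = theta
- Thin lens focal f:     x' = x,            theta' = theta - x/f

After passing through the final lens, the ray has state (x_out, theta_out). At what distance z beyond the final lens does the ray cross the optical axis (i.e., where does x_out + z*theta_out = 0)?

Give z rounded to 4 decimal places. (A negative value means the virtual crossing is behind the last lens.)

Answer: 14.2154

Derivation:
Initial: x=4.0000 theta=0.0000
After 1 (propagate distance d=15): x=4.0000 theta=0.0000
After 2 (thin lens f=36): x=4.0000 theta=-1/9 (≈-0.1111)
After 3 (propagate distance d=15): x=7/3 (≈2.3333) theta=-1/9 (≈-0.1111)
After 4 (thin lens f=44): x=7/3 (≈2.3333) theta=-65/396 (≈-0.1641)
z_focus = -x_out/theta_out = -(7/3)/(-65/396) = 924/65 ≈ 14.2154
Rounded to 4 decimal places: z = 14.2154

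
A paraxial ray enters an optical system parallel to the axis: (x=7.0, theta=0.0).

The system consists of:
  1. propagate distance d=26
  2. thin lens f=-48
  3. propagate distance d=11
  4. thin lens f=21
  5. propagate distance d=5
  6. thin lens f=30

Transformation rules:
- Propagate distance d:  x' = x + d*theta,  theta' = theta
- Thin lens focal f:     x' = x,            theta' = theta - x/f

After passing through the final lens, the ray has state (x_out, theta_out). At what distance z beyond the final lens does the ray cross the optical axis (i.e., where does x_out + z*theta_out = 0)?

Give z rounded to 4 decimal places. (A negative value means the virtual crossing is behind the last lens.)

Answer: 14.3764

Derivation:
Initial: x=7.0000 theta=0.0000
After 1 (propagate distance d=26): x=7.0000 theta=0.0000
After 2 (thin lens f=-48): x=7.0000 theta=7/48 (≈0.1458)
After 3 (propagate distance d=11): x=413/48 (≈8.6042) theta=7/48 (≈0.1458)
After 4 (thin lens f=21): x=413/48 (≈8.6042) theta=-19/72 (≈-0.2639)
After 5 (propagate distance d=5): x=1049/144 (≈7.2847) theta=-19/72 (≈-0.2639)
After 6 (thin lens f=30): x=1049/144 (≈7.2847) theta=-2189/4320 (≈-0.5067)
z_focus = -x_out/theta_out = -(1049/144)/(-2189/4320) = 31470/2189 ≈ 14.3764
Rounded to 4 decimal places: z = 14.3764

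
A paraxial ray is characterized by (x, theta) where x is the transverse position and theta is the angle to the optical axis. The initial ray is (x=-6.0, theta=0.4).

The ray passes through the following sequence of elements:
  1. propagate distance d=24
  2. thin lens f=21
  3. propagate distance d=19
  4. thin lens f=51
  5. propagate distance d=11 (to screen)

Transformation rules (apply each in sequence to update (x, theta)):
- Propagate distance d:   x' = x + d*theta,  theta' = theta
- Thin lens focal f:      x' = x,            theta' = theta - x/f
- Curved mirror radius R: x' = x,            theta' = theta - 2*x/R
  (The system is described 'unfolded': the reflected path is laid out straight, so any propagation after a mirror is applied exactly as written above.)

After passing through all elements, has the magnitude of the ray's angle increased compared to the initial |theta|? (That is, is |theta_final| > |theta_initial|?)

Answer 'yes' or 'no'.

Initial: x=-6.0000 theta=0.4000
After 1 (propagate distance d=24): x=3.6000 theta=0.4000
After 2 (thin lens f=21): x=3.6000 theta=8/35 (≈0.2286)
After 3 (propagate distance d=19): x=278/35 (≈7.9429) theta=8/35 (≈0.2286)
After 4 (thin lens f=51): x=278/35 (≈7.9429) theta=26/357 (≈0.0728)
After 5 (propagate distance d=11 (to screen)): x=15608/1785 (≈8.7440) theta=26/357 (≈0.0728)
|theta_initial|=0.4000 |theta_final|=26/357 (≈0.0728) -> not increased

Answer: no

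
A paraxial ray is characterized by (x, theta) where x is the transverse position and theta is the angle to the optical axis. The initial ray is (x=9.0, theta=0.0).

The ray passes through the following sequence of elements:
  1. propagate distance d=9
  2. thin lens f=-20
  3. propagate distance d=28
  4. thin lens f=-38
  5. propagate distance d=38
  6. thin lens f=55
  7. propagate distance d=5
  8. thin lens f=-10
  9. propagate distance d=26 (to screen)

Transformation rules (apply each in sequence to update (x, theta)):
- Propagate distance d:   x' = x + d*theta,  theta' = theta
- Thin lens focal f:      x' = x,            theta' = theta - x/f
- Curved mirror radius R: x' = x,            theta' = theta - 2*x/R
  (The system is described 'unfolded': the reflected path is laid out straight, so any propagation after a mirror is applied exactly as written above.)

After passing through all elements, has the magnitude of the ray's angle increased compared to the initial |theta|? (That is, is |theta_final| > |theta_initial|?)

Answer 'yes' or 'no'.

Answer: yes

Derivation:
Initial: x=9.0000 theta=0.0000
After 1 (propagate distance d=9): x=9.0000 theta=0.0000
After 2 (thin lens f=-20): x=9.0000 theta=0.4500
After 3 (propagate distance d=28): x=21.6000 theta=0.4500
After 4 (thin lens f=-38): x=21.6000 theta=387/380 (≈1.0184)
After 5 (propagate distance d=38): x=60.3000 theta=387/380 (≈1.0184)
After 6 (thin lens f=55): x=60.3000 theta=-1629/20900 (≈-0.0779)
After 7 (propagate distance d=5): x=50085/836 (≈59.9103) theta=-1629/20900 (≈-0.0779)
After 8 (thin lens f=-10): x=50085/836 (≈59.9103) theta=247167/41800 (≈5.9131)
After 9 (propagate distance d=26 (to screen)): x=101484/475 (≈213.6505) theta=247167/41800 (≈5.9131)
|theta_initial|=0.0000 |theta_final|=247167/41800 (≈5.9131) -> increased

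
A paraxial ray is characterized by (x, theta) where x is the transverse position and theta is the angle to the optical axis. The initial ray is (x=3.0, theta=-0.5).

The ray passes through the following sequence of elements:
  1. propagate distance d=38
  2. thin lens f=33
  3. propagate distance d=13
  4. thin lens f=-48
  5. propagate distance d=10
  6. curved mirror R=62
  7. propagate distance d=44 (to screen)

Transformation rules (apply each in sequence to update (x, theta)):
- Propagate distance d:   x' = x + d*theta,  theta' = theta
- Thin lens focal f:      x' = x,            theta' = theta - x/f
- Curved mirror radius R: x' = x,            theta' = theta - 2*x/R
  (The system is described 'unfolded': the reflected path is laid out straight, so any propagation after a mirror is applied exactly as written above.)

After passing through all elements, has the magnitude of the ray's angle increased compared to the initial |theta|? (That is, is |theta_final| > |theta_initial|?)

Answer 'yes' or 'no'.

Answer: no

Derivation:
Initial: x=3.0000 theta=-0.5000
After 1 (propagate distance d=38): x=-16.0000 theta=-0.5000
After 2 (thin lens f=33): x=-16.0000 theta=-1/66 (≈-0.0152)
After 3 (propagate distance d=13): x=-1069/66 (≈-16.1970) theta=-1/66 (≈-0.0152)
After 4 (thin lens f=-48): x=-1069/66 (≈-16.1970) theta=-1117/3168 (≈-0.3526)
After 5 (propagate distance d=10): x=-31241/1584 (≈-19.7229) theta=-1117/3168 (≈-0.3526)
After 6 (curved mirror R=62): x=-31241/1584 (≈-19.7229) theta=3095/10912 (≈0.2836)
After 7 (propagate distance d=44 (to screen)): x=-355661/49104 (≈-7.2430) theta=3095/10912 (≈0.2836)
|theta_initial|=0.5000 |theta_final|=3095/10912 (≈0.2836) -> not increased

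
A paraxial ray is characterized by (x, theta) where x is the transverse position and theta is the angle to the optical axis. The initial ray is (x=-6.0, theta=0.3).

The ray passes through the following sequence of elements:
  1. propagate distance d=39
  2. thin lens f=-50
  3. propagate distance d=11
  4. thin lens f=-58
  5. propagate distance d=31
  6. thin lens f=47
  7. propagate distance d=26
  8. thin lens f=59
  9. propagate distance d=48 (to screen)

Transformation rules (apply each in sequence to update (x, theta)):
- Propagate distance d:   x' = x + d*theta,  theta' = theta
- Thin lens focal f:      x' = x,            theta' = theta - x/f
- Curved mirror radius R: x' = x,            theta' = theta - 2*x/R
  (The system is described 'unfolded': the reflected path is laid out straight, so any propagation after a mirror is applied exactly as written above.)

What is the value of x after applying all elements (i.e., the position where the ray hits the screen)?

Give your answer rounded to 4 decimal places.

Initial: x=-6.0000 theta=0.3000
After 1 (propagate distance d=39): x=5.7000 theta=0.3000
After 2 (thin lens f=-50): x=5.7000 theta=0.4140
After 3 (propagate distance d=11): x=10.2540 theta=0.4140
After 4 (thin lens f=-58): x=10.2540 theta=17133/29000 (≈0.5908)
After 5 (propagate distance d=31): x=828489/29000 (≈28.5686) theta=17133/29000 (≈0.5908)
After 6 (thin lens f=47): x=828489/29000 (≈28.5686) theta=-11619/681500 (≈-0.0170)
After 7 (propagate distance d=26): x=7666959/272600 (≈28.1253) theta=-11619/681500 (≈-0.0170)
After 8 (thin lens f=59): x=7666959/272600 (≈28.1253) theta=-39705837/80417000 (≈-0.4937)
After 9 (propagate distance d=48 (to screen)): x=355872729/80417000 (≈4.4253) theta=-39705837/80417000 (≈-0.4937)
Rounded to 4 decimal places: x = 4.4253

Answer: 4.4253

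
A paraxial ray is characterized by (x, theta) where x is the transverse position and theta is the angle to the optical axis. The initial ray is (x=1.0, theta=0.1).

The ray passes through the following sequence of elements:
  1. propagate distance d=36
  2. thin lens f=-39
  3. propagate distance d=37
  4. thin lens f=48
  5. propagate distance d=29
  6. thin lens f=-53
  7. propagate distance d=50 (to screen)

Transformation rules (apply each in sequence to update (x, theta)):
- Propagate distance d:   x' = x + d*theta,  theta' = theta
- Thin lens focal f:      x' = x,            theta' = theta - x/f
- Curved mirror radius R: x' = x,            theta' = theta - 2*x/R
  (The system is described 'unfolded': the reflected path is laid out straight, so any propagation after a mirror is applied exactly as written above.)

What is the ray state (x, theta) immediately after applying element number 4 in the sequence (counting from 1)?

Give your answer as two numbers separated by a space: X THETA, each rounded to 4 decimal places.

Answer: 12.6641 -0.0459

Derivation:
Initial: x=1.0000 theta=0.1000
After 1 (propagate distance d=36): x=4.6000 theta=0.1000
After 2 (thin lens f=-39): x=4.6000 theta=17/78 (≈0.2179)
After 3 (propagate distance d=37): x=4939/390 (≈12.6641) theta=17/78 (≈0.2179)
After 4 (thin lens f=48): x=4939/390 (≈12.6641) theta=-859/18720 (≈-0.0459)
Rounded to 4 decimal places: x = 12.6641, theta = -0.0459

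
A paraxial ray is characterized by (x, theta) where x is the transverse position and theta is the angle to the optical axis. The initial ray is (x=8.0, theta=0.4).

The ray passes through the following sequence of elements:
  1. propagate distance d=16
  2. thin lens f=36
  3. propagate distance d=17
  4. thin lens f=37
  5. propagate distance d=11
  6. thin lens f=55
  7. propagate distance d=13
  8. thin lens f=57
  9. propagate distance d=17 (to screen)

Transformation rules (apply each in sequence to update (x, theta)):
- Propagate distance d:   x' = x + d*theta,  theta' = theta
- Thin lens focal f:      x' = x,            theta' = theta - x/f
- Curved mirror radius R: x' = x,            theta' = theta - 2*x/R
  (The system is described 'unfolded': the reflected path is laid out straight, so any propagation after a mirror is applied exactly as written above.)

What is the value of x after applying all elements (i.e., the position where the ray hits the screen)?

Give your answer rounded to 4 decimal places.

Initial: x=8.0000 theta=0.4000
After 1 (propagate distance d=16): x=14.4000 theta=0.4000
After 2 (thin lens f=36): x=14.4000 theta=0.0000
After 3 (propagate distance d=17): x=14.4000 theta=0.0000
After 4 (thin lens f=37): x=14.4000 theta=-72/185 (≈-0.3892)
After 5 (propagate distance d=11): x=1872/185 (≈10.1189) theta=-72/185 (≈-0.3892)
After 6 (thin lens f=55): x=1872/185 (≈10.1189) theta=-5832/10175 (≈-0.5732)
After 7 (propagate distance d=13): x=27144/10175 (≈2.6677) theta=-5832/10175 (≈-0.5732)
After 8 (thin lens f=57): x=27144/10175 (≈2.6677) theta=-10896/17575 (≈-0.6200)
After 9 (propagate distance d=17 (to screen)): x=-1521816/193325 (≈-7.8718) theta=-10896/17575 (≈-0.6200)
Rounded to 4 decimal places: x = -7.8718

Answer: -7.8718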